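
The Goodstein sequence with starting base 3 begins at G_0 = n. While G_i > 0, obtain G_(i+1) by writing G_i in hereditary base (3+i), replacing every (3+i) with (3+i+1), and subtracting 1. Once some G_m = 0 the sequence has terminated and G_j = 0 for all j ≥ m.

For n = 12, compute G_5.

63

step 0: 12 = 3^2 + 3; sub 4 for 3: 4^2 + 4; = 20; G_1 = 20−1 = 19
step 1: 19 = 4^2 + 3; sub 5 for 4: 5^2 + 3; = 28; G_2 = 28−1 = 27
step 2: 27 = 5^2 + 2; sub 6 for 5: 6^2 + 2; = 38; G_3 = 38−1 = 37
step 3: 37 = 6^2 + 1; sub 7 for 6: 7^2 + 1; = 50; G_4 = 50−1 = 49
step 4: 49 = 7^2; sub 8 for 7: 8^2; = 64; G_5 = 64−1 = 63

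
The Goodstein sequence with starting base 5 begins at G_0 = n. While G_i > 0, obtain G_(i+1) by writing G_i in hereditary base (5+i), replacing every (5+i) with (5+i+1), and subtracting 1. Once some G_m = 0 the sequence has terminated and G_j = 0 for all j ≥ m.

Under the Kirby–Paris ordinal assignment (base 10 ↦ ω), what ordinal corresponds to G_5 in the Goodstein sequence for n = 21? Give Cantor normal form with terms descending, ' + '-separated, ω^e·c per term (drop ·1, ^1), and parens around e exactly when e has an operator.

ω·3 + 3

G_0 = 21. HB_5(21) = 4·5 + 1. Bump = 25. G_1 = 24.
G_1 = 24. HB_6(24) = 4·6. Bump = 28. G_2 = 27.
G_2 = 27. HB_7(27) = 3·7 + 6. Bump = 30. G_3 = 29.
G_3 = 29. HB_8(29) = 3·8 + 5. Bump = 32. G_4 = 31.
G_4 = 31. HB_9(31) = 3·9 + 4. Bump = 34. G_5 = 33.
G_5 = 33. HB_10(33) = 3·10 + 3. Bump = 36. G_6 = 35.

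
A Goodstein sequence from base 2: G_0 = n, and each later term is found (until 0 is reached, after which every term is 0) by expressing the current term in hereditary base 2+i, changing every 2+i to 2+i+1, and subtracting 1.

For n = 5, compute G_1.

27

G_0=5  [base 2] 2^2 + 1  →[2↦3]→  3^3 + 1 = 28  −1 ⇒ G_1=27
G_1=27  [base 3] 3^3  →[3↦4]→  4^4 = 256  −1 ⇒ G_2=255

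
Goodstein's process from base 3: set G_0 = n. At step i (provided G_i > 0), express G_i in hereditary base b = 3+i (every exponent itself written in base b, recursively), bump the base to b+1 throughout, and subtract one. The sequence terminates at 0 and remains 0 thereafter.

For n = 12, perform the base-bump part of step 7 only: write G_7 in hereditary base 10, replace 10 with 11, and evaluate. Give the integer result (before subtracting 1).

G_0=12  [base 3] 3^2 + 3  →[3↦4]→  4^2 + 4 = 20  −1 ⇒ G_1=19
G_1=19  [base 4] 4^2 + 3  →[4↦5]→  5^2 + 3 = 28  −1 ⇒ G_2=27
G_2=27  [base 5] 5^2 + 2  →[5↦6]→  6^2 + 2 = 38  −1 ⇒ G_3=37
G_3=37  [base 6] 6^2 + 1  →[6↦7]→  7^2 + 1 = 50  −1 ⇒ G_4=49
G_4=49  [base 7] 7^2  →[7↦8]→  8^2 = 64  −1 ⇒ G_5=63
G_5=63  [base 8] 7·8 + 7  →[8↦9]→  7·9 + 7 = 70  −1 ⇒ G_6=69
G_6=69  [base 9] 7·9 + 6  →[9↦10]→  7·10 + 6 = 76  −1 ⇒ G_7=75
G_7=75  [base 10] 7·10 + 5  →[10↦11]→  7·11 + 5 = 82  −1 ⇒ G_8=81

82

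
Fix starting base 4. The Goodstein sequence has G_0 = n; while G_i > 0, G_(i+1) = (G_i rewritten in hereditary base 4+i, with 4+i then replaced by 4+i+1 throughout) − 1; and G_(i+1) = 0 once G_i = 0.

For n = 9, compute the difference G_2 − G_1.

1

[0] 9 ≡ 2·4 + 1 (base 4). Lift 5: 11. −1: 10.
[1] 10 ≡ 2·5 (base 5). Lift 6: 12. −1: 11.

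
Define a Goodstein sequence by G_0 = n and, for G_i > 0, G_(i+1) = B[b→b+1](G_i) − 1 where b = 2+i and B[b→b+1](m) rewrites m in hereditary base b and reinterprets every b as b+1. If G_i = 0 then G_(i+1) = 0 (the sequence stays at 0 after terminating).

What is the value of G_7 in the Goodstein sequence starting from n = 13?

3486786855

i=0: 13 = 2^(2 + 1) + 2^2 + 1 (b=2); 2→3: 3^(3 + 1) + 3^3 + 1 = 109; 109−1 = 108
i=1: 108 = 3^(3 + 1) + 3^3 (b=3); 3→4: 4^(4 + 1) + 4^4 = 1280; 1280−1 = 1279
i=2: 1279 = 4^(4 + 1) + 3·4^3 + 3·4^2 + 3·4 + 3 (b=4); 4→5: 5^(5 + 1) + 3·5^3 + 3·5^2 + 3·5 + 3 = 16093; 16093−1 = 16092
i=3: 16092 = 5^(5 + 1) + 3·5^3 + 3·5^2 + 3·5 + 2 (b=5); 5→6: 6^(6 + 1) + 3·6^3 + 3·6^2 + 3·6 + 2 = 280712; 280712−1 = 280711
i=4: 280711 = 6^(6 + 1) + 3·6^3 + 3·6^2 + 3·6 + 1 (b=6); 6→7: 7^(7 + 1) + 3·7^3 + 3·7^2 + 3·7 + 1 = 5765999; 5765999−1 = 5765998
i=5: 5765998 = 7^(7 + 1) + 3·7^3 + 3·7^2 + 3·7 (b=7); 7→8: 8^(8 + 1) + 3·8^3 + 3·8^2 + 3·8 = 134219480; 134219480−1 = 134219479
i=6: 134219479 = 8^(8 + 1) + 3·8^3 + 3·8^2 + 2·8 + 7 (b=8); 8→9: 9^(9 + 1) + 3·9^3 + 3·9^2 + 2·9 + 7 = 3486786856; 3486786856−1 = 3486786855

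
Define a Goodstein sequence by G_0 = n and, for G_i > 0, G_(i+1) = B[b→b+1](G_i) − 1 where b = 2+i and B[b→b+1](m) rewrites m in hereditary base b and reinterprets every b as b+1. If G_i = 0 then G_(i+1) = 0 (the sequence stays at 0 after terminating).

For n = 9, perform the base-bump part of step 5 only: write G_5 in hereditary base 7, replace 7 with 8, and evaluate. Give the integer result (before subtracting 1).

50333400

9 —HB2→ 2^(2 + 1) + 1 —bump→ 3^(3 + 1) + 1 = 82 —(−1)→ 81
81 —HB3→ 3^(3 + 1) —bump→ 4^(4 + 1) = 1024 —(−1)→ 1023
1023 —HB4→ 3·4^4 + 3·4^3 + 3·4^2 + 3·4 + 3 —bump→ 3·5^5 + 3·5^3 + 3·5^2 + 3·5 + 3 = 9843 —(−1)→ 9842
9842 —HB5→ 3·5^5 + 3·5^3 + 3·5^2 + 3·5 + 2 —bump→ 3·6^6 + 3·6^3 + 3·6^2 + 3·6 + 2 = 140744 —(−1)→ 140743
140743 —HB6→ 3·6^6 + 3·6^3 + 3·6^2 + 3·6 + 1 —bump→ 3·7^7 + 3·7^3 + 3·7^2 + 3·7 + 1 = 2471827 —(−1)→ 2471826
2471826 —HB7→ 3·7^7 + 3·7^3 + 3·7^2 + 3·7 —bump→ 3·8^8 + 3·8^3 + 3·8^2 + 3·8 = 50333400 —(−1)→ 50333399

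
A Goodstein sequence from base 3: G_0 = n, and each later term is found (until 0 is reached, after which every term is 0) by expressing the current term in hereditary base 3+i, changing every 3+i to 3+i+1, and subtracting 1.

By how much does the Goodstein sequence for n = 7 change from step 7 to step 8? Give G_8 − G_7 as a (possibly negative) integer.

G_0=7  [base 3] 2·3 + 1  →[3↦4]→  2·4 + 1 = 9  −1 ⇒ G_1=8
G_1=8  [base 4] 2·4  →[4↦5]→  2·5 = 10  −1 ⇒ G_2=9
G_2=9  [base 5] 5 + 4  →[5↦6]→  6 + 4 = 10  −1 ⇒ G_3=9
G_3=9  [base 6] 6 + 3  →[6↦7]→  7 + 3 = 10  −1 ⇒ G_4=9
G_4=9  [base 7] 7 + 2  →[7↦8]→  8 + 2 = 10  −1 ⇒ G_5=9
G_5=9  [base 8] 8 + 1  →[8↦9]→  9 + 1 = 10  −1 ⇒ G_6=9
G_6=9  [base 9] 9  →[9↦10]→  10 = 10  −1 ⇒ G_7=9
G_7=9  [base 10] 9  →[10↦11]→  9 = 9  −1 ⇒ G_8=8

-1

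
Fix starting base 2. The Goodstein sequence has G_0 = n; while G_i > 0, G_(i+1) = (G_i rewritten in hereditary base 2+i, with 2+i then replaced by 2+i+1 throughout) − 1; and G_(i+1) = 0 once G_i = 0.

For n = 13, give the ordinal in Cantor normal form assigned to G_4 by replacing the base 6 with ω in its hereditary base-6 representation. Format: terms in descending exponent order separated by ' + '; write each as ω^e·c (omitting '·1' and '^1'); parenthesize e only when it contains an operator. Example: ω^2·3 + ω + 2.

ω^(ω + 1) + ω^3·3 + ω^2·3 + ω·3 + 1

[0] 13 ≡ 2^(2 + 1) + 2^2 + 1 (base 2). Lift 3: 109. −1: 108.
[1] 108 ≡ 3^(3 + 1) + 3^3 (base 3). Lift 4: 1280. −1: 1279.
[2] 1279 ≡ 4^(4 + 1) + 3·4^3 + 3·4^2 + 3·4 + 3 (base 4). Lift 5: 16093. −1: 16092.
[3] 16092 ≡ 5^(5 + 1) + 3·5^3 + 3·5^2 + 3·5 + 2 (base 5). Lift 6: 280712. −1: 280711.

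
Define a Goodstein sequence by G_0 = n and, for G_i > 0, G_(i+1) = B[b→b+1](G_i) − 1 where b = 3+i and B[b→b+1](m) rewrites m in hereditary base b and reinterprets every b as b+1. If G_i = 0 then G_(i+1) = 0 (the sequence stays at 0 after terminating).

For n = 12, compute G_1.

19

base 3: 12 = 3^2 + 3; at 4: 4^2 + 4 = 20; next = 19
base 4: 19 = 4^2 + 3; at 5: 5^2 + 3 = 28; next = 27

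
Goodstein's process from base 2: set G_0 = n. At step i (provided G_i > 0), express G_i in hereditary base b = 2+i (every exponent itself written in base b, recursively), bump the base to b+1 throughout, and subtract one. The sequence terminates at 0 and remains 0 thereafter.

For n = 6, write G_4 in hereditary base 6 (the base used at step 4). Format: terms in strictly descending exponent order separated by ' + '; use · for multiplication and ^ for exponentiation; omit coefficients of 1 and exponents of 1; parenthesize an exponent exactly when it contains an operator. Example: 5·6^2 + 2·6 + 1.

5·6^5 + 5·6^4 + 5·6^3 + 5·6^2 + 5·6 + 5

[0] 6 ≡ 2^2 + 2 (base 2). Lift 3: 30. −1: 29.
[1] 29 ≡ 3^3 + 2 (base 3). Lift 4: 258. −1: 257.
[2] 257 ≡ 4^4 + 1 (base 4). Lift 5: 3126. −1: 3125.
[3] 3125 ≡ 5^5 (base 5). Lift 6: 46656. −1: 46655.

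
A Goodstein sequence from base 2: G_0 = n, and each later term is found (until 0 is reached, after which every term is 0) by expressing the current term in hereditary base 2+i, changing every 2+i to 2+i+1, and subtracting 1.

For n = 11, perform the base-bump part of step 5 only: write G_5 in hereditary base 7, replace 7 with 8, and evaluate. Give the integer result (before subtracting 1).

base 2: 11 = 2^(2 + 1) + 2 + 1; at 3: 3^(3 + 1) + 3 + 1 = 85; next = 84
base 3: 84 = 3^(3 + 1) + 3; at 4: 4^(4 + 1) + 4 = 1028; next = 1027
base 4: 1027 = 4^(4 + 1) + 3; at 5: 5^(5 + 1) + 3 = 15628; next = 15627
base 5: 15627 = 5^(5 + 1) + 2; at 6: 6^(6 + 1) + 2 = 279938; next = 279937
base 6: 279937 = 6^(6 + 1) + 1; at 7: 7^(7 + 1) + 1 = 5764802; next = 5764801
base 7: 5764801 = 7^(7 + 1); at 8: 8^(8 + 1) = 134217728; next = 134217727

134217728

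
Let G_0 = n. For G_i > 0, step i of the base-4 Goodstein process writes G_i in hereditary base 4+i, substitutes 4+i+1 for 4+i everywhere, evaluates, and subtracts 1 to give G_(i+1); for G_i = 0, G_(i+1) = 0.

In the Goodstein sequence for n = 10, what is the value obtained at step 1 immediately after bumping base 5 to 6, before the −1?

step 0: 10 = 2·4 + 2; sub 5 for 4: 2·5 + 2; = 12; G_1 = 12−1 = 11
step 1: 11 = 2·5 + 1; sub 6 for 5: 2·6 + 1; = 13; G_2 = 13−1 = 12

13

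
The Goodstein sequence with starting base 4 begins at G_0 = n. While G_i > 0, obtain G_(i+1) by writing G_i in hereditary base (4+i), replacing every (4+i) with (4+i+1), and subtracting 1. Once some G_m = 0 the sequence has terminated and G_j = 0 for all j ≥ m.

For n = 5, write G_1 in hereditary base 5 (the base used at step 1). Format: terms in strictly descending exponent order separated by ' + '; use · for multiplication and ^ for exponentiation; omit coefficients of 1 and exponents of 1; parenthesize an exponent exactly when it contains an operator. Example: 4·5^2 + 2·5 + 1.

5

5 —HB4→ 4 + 1 —bump→ 5 + 1 = 6 —(−1)→ 5
5 —HB5→ 5 —bump→ 6 = 6 —(−1)→ 5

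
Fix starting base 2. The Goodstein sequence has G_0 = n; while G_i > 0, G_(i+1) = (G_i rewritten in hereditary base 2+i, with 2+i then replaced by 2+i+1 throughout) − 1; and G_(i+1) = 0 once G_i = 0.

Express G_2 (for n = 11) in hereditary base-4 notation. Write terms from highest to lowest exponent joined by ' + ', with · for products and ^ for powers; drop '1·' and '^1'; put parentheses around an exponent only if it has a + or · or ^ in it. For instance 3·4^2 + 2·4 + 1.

(0) 11|_2 = 2^(2 + 1) + 2 + 1 ↦ 3^(3 + 1) + 3 + 1|_3 = 85 ⇒ 84
(1) 84|_3 = 3^(3 + 1) + 3 ↦ 4^(4 + 1) + 4|_4 = 1028 ⇒ 1027
(2) 1027|_4 = 4^(4 + 1) + 3 ↦ 5^(5 + 1) + 3|_5 = 15628 ⇒ 15627

4^(4 + 1) + 3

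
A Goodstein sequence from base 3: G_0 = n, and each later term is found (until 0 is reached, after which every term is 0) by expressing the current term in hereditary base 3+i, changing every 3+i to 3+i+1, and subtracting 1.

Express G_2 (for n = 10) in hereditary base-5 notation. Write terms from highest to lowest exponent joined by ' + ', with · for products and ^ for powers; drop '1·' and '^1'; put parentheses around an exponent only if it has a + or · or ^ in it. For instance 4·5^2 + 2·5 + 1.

G_0=10  [base 3] 3^2 + 1  →[3↦4]→  4^2 + 1 = 17  −1 ⇒ G_1=16
G_1=16  [base 4] 4^2  →[4↦5]→  5^2 = 25  −1 ⇒ G_2=24
G_2=24  [base 5] 4·5 + 4  →[5↦6]→  4·6 + 4 = 28  −1 ⇒ G_3=27

4·5 + 4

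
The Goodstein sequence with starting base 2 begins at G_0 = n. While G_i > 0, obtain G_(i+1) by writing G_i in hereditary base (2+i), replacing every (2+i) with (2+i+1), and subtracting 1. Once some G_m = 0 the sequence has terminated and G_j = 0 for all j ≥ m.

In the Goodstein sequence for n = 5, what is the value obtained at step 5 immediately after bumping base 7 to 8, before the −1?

1752

5 —HB2→ 2^2 + 1 —bump→ 3^3 + 1 = 28 —(−1)→ 27
27 —HB3→ 3^3 —bump→ 4^4 = 256 —(−1)→ 255
255 —HB4→ 3·4^3 + 3·4^2 + 3·4 + 3 —bump→ 3·5^3 + 3·5^2 + 3·5 + 3 = 468 —(−1)→ 467
467 —HB5→ 3·5^3 + 3·5^2 + 3·5 + 2 —bump→ 3·6^3 + 3·6^2 + 3·6 + 2 = 776 —(−1)→ 775
775 —HB6→ 3·6^3 + 3·6^2 + 3·6 + 1 —bump→ 3·7^3 + 3·7^2 + 3·7 + 1 = 1198 —(−1)→ 1197
1197 —HB7→ 3·7^3 + 3·7^2 + 3·7 —bump→ 3·8^3 + 3·8^2 + 3·8 = 1752 —(−1)→ 1751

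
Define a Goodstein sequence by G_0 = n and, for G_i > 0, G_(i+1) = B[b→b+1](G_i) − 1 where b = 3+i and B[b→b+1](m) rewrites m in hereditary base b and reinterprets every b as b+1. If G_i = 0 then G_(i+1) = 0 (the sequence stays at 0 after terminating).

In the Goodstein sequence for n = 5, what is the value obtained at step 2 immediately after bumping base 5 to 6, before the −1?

6

[0] 5 ≡ 3 + 2 (base 3). Lift 4: 6. −1: 5.
[1] 5 ≡ 4 + 1 (base 4). Lift 5: 6. −1: 5.
[2] 5 ≡ 5 (base 5). Lift 6: 6. −1: 5.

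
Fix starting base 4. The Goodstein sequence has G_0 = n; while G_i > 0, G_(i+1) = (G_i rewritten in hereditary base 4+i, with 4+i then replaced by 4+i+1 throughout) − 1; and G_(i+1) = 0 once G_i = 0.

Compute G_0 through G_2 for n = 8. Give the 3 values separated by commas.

8, 9, 9

i=0: 8 = 2·4 (b=4); 4→5: 2·5 = 10; 10−1 = 9
i=1: 9 = 5 + 4 (b=5); 5→6: 6 + 4 = 10; 10−1 = 9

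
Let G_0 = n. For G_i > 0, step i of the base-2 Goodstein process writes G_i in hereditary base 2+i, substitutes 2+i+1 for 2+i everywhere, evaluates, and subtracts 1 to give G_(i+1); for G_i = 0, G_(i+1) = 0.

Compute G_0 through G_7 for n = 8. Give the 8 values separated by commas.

[0] 8 ≡ 2^(2 + 1) (base 2). Lift 3: 81. −1: 80.
[1] 80 ≡ 2·3^3 + 2·3^2 + 2·3 + 2 (base 3). Lift 4: 554. −1: 553.
[2] 553 ≡ 2·4^4 + 2·4^2 + 2·4 + 1 (base 4). Lift 5: 6311. −1: 6310.
[3] 6310 ≡ 2·5^5 + 2·5^2 + 2·5 (base 5). Lift 6: 93396. −1: 93395.
[4] 93395 ≡ 2·6^6 + 2·6^2 + 6 + 5 (base 6). Lift 7: 1647196. −1: 1647195.
[5] 1647195 ≡ 2·7^7 + 2·7^2 + 7 + 4 (base 7). Lift 8: 33554572. −1: 33554571.
[6] 33554571 ≡ 2·8^8 + 2·8^2 + 8 + 3 (base 8). Lift 9: 774841152. −1: 774841151.

8, 80, 553, 6310, 93395, 1647195, 33554571, 774841151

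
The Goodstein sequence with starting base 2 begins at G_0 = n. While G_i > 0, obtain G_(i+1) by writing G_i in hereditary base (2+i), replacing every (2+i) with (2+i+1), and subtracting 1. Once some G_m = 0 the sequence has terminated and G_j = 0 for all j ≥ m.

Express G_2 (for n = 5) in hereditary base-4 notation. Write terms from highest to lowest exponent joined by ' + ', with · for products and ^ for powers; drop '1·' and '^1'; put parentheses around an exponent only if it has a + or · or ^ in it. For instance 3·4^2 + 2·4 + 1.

step 0: 5 = 2^2 + 1; sub 3 for 2: 3^3 + 1; = 28; G_1 = 28−1 = 27
step 1: 27 = 3^3; sub 4 for 3: 4^4; = 256; G_2 = 256−1 = 255

3·4^3 + 3·4^2 + 3·4 + 3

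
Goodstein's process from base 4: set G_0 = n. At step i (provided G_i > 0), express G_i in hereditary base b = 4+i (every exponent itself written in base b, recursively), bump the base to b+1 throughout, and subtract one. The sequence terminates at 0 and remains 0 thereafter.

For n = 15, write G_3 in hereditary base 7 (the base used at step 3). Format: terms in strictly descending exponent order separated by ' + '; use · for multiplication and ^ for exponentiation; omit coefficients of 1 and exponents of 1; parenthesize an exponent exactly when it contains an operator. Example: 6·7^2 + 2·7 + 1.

3·7

step 0: 15 = 3·4 + 3; sub 5 for 4: 3·5 + 3; = 18; G_1 = 18−1 = 17
step 1: 17 = 3·5 + 2; sub 6 for 5: 3·6 + 2; = 20; G_2 = 20−1 = 19
step 2: 19 = 3·6 + 1; sub 7 for 6: 3·7 + 1; = 22; G_3 = 22−1 = 21
step 3: 21 = 3·7; sub 8 for 7: 3·8; = 24; G_4 = 24−1 = 23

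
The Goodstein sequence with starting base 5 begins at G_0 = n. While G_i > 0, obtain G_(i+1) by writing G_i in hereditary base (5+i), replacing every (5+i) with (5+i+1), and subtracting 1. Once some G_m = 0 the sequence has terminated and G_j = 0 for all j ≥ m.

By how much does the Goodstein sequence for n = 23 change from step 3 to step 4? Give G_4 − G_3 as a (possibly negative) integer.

step 0: 23 = 4·5 + 3; sub 6 for 5: 4·6 + 3; = 27; G_1 = 27−1 = 26
step 1: 26 = 4·6 + 2; sub 7 for 6: 4·7 + 2; = 30; G_2 = 30−1 = 29
step 2: 29 = 4·7 + 1; sub 8 for 7: 4·8 + 1; = 33; G_3 = 33−1 = 32
step 3: 32 = 4·8; sub 9 for 8: 4·9; = 36; G_4 = 36−1 = 35

3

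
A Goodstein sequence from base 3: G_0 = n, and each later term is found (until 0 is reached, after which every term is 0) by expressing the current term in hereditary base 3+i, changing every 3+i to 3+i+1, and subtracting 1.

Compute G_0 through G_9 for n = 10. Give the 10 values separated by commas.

[0] 10 ≡ 3^2 + 1 (base 3). Lift 4: 17. −1: 16.
[1] 16 ≡ 4^2 (base 4). Lift 5: 25. −1: 24.
[2] 24 ≡ 4·5 + 4 (base 5). Lift 6: 28. −1: 27.
[3] 27 ≡ 4·6 + 3 (base 6). Lift 7: 31. −1: 30.
[4] 30 ≡ 4·7 + 2 (base 7). Lift 8: 34. −1: 33.
[5] 33 ≡ 4·8 + 1 (base 8). Lift 9: 37. −1: 36.
[6] 36 ≡ 4·9 (base 9). Lift 10: 40. −1: 39.
[7] 39 ≡ 3·10 + 9 (base 10). Lift 11: 42. −1: 41.
[8] 41 ≡ 3·11 + 8 (base 11). Lift 12: 44. −1: 43.

10, 16, 24, 27, 30, 33, 36, 39, 41, 43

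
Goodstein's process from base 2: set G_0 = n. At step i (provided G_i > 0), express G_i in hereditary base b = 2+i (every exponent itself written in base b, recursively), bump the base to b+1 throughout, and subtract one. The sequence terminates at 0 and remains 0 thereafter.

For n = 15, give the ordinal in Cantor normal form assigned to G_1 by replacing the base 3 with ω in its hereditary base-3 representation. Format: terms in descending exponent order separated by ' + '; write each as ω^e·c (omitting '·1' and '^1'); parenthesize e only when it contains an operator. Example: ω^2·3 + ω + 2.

[0] 15 ≡ 2^(2 + 1) + 2^2 + 2 + 1 (base 2). Lift 3: 112. −1: 111.
[1] 111 ≡ 3^(3 + 1) + 3^3 + 3 (base 3). Lift 4: 1284. −1: 1283.

ω^(ω + 1) + ω^ω + ω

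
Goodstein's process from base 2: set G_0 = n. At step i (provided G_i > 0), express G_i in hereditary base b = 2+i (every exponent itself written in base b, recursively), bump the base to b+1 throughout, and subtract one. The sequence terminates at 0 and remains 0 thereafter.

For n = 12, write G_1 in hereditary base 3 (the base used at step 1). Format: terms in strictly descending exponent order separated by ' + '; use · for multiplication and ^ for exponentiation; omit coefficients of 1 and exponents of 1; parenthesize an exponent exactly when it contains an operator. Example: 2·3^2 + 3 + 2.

G_0 = 12. HB_2(12) = 2^(2 + 1) + 2^2. Bump = 108. G_1 = 107.
G_1 = 107. HB_3(107) = 3^(3 + 1) + 2·3^2 + 2·3 + 2. Bump = 1066. G_2 = 1065.

3^(3 + 1) + 2·3^2 + 2·3 + 2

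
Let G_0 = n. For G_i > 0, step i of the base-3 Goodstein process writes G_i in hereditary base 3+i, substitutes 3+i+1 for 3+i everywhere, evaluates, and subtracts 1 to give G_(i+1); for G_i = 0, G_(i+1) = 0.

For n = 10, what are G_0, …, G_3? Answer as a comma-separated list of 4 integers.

10, 16, 24, 27

[0] 10 ≡ 3^2 + 1 (base 3). Lift 4: 17. −1: 16.
[1] 16 ≡ 4^2 (base 4). Lift 5: 25. −1: 24.
[2] 24 ≡ 4·5 + 4 (base 5). Lift 6: 28. −1: 27.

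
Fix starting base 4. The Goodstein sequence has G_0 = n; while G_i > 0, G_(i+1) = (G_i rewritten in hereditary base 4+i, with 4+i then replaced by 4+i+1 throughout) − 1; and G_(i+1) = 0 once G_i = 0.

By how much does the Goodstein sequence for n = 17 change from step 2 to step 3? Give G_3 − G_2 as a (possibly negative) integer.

base 4: 17 = 4^2 + 1; at 5: 5^2 + 1 = 26; next = 25
base 5: 25 = 5^2; at 6: 6^2 = 36; next = 35
base 6: 35 = 5·6 + 5; at 7: 5·7 + 5 = 40; next = 39

4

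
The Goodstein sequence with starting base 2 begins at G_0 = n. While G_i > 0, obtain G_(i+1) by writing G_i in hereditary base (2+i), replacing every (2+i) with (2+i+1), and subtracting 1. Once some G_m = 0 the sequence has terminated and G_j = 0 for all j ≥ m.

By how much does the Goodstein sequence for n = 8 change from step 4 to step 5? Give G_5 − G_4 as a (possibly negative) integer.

i=0: 8 = 2^(2 + 1) (b=2); 2→3: 3^(3 + 1) = 81; 81−1 = 80
i=1: 80 = 2·3^3 + 2·3^2 + 2·3 + 2 (b=3); 3→4: 2·4^4 + 2·4^2 + 2·4 + 2 = 554; 554−1 = 553
i=2: 553 = 2·4^4 + 2·4^2 + 2·4 + 1 (b=4); 4→5: 2·5^5 + 2·5^2 + 2·5 + 1 = 6311; 6311−1 = 6310
i=3: 6310 = 2·5^5 + 2·5^2 + 2·5 (b=5); 5→6: 2·6^6 + 2·6^2 + 2·6 = 93396; 93396−1 = 93395
i=4: 93395 = 2·6^6 + 2·6^2 + 6 + 5 (b=6); 6→7: 2·7^7 + 2·7^2 + 7 + 5 = 1647196; 1647196−1 = 1647195

1553800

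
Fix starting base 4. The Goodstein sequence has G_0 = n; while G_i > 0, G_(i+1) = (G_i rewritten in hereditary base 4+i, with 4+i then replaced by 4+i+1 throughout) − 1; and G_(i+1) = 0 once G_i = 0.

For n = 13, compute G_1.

15

[0] 13 ≡ 3·4 + 1 (base 4). Lift 5: 16. −1: 15.
[1] 15 ≡ 3·5 (base 5). Lift 6: 18. −1: 17.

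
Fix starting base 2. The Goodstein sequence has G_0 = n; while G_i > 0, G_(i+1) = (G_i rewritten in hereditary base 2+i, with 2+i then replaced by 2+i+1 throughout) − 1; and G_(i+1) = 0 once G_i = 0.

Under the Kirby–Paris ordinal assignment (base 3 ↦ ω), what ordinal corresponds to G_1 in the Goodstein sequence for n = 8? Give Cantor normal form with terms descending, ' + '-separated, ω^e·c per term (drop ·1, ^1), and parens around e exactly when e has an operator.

ω^ω·2 + ω^2·2 + ω·2 + 2

8 —HB2→ 2^(2 + 1) —bump→ 3^(3 + 1) = 81 —(−1)→ 80
80 —HB3→ 2·3^3 + 2·3^2 + 2·3 + 2 —bump→ 2·4^4 + 2·4^2 + 2·4 + 2 = 554 —(−1)→ 553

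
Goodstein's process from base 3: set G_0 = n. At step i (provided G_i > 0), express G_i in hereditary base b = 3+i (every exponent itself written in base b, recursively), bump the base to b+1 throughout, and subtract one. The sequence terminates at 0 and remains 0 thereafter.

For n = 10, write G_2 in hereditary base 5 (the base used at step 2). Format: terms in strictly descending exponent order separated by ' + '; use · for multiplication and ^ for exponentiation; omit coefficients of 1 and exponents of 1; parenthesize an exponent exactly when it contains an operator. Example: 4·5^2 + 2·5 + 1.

4·5 + 4

G_0=10  [base 3] 3^2 + 1  →[3↦4]→  4^2 + 1 = 17  −1 ⇒ G_1=16
G_1=16  [base 4] 4^2  →[4↦5]→  5^2 = 25  −1 ⇒ G_2=24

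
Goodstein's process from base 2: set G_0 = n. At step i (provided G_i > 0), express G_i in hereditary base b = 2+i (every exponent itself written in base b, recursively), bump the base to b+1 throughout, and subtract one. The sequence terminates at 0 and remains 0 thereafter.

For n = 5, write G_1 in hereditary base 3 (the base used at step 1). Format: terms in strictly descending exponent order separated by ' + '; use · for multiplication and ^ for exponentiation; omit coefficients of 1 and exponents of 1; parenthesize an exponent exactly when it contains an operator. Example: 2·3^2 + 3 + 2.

3^3

base 2: 5 = 2^2 + 1; at 3: 3^3 + 1 = 28; next = 27
base 3: 27 = 3^3; at 4: 4^4 = 256; next = 255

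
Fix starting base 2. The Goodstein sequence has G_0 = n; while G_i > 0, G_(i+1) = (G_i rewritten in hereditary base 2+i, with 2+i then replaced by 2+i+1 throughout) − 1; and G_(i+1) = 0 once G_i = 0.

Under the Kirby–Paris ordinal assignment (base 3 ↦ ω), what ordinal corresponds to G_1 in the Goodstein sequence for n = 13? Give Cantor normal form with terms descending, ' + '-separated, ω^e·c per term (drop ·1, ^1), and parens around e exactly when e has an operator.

13 —HB2→ 2^(2 + 1) + 2^2 + 1 —bump→ 3^(3 + 1) + 3^3 + 1 = 109 —(−1)→ 108
108 —HB3→ 3^(3 + 1) + 3^3 —bump→ 4^(4 + 1) + 4^4 = 1280 —(−1)→ 1279

ω^(ω + 1) + ω^ω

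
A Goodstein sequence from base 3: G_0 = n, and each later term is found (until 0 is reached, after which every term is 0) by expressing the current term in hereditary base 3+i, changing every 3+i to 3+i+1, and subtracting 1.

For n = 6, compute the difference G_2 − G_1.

0

step 0: 6 = 2·3; sub 4 for 3: 2·4; = 8; G_1 = 8−1 = 7
step 1: 7 = 4 + 3; sub 5 for 4: 5 + 3; = 8; G_2 = 8−1 = 7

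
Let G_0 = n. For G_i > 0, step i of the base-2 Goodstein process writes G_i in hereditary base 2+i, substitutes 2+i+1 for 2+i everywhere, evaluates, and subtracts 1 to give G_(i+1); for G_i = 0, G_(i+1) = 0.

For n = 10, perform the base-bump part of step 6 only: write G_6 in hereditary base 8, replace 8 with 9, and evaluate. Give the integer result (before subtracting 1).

1937434593

step 0: 10 = 2^(2 + 1) + 2; sub 3 for 2: 3^(3 + 1) + 3; = 84; G_1 = 84−1 = 83
step 1: 83 = 3^(3 + 1) + 2; sub 4 for 3: 4^(4 + 1) + 2; = 1026; G_2 = 1026−1 = 1025
step 2: 1025 = 4^(4 + 1) + 1; sub 5 for 4: 5^(5 + 1) + 1; = 15626; G_3 = 15626−1 = 15625
step 3: 15625 = 5^(5 + 1); sub 6 for 5: 6^(6 + 1); = 279936; G_4 = 279936−1 = 279935
step 4: 279935 = 5·6^6 + 5·6^5 + 5·6^4 + 5·6^3 + 5·6^2 + 5·6 + 5; sub 7 for 6: 5·7^7 + 5·7^5 + 5·7^4 + 5·7^3 + 5·7^2 + 5·7 + 5; = 4215755; G_5 = 4215755−1 = 4215754
step 5: 4215754 = 5·7^7 + 5·7^5 + 5·7^4 + 5·7^3 + 5·7^2 + 5·7 + 4; sub 8 for 7: 5·8^8 + 5·8^5 + 5·8^4 + 5·8^3 + 5·8^2 + 5·8 + 4; = 84073324; G_6 = 84073324−1 = 84073323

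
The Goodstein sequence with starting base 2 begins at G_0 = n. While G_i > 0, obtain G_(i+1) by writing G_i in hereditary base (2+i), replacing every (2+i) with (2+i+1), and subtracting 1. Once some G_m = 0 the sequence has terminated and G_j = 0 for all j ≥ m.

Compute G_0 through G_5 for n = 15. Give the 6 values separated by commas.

15 —HB2→ 2^(2 + 1) + 2^2 + 2 + 1 —bump→ 3^(3 + 1) + 3^3 + 3 + 1 = 112 —(−1)→ 111
111 —HB3→ 3^(3 + 1) + 3^3 + 3 —bump→ 4^(4 + 1) + 4^4 + 4 = 1284 —(−1)→ 1283
1283 —HB4→ 4^(4 + 1) + 4^4 + 3 —bump→ 5^(5 + 1) + 5^5 + 3 = 18753 —(−1)→ 18752
18752 —HB5→ 5^(5 + 1) + 5^5 + 2 —bump→ 6^(6 + 1) + 6^6 + 2 = 326594 —(−1)→ 326593
326593 —HB6→ 6^(6 + 1) + 6^6 + 1 —bump→ 7^(7 + 1) + 7^7 + 1 = 6588345 —(−1)→ 6588344

15, 111, 1283, 18752, 326593, 6588344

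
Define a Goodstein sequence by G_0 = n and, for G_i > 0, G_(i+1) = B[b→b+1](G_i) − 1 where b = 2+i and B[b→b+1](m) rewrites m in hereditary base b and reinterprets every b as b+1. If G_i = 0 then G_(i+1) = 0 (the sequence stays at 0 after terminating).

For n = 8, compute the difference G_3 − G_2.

[0] 8 ≡ 2^(2 + 1) (base 2). Lift 3: 81. −1: 80.
[1] 80 ≡ 2·3^3 + 2·3^2 + 2·3 + 2 (base 3). Lift 4: 554. −1: 553.
[2] 553 ≡ 2·4^4 + 2·4^2 + 2·4 + 1 (base 4). Lift 5: 6311. −1: 6310.

5757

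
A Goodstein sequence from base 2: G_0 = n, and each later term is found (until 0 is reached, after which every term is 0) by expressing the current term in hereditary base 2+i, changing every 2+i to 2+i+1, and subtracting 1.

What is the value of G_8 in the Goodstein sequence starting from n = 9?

30000003325

G_0=9  [base 2] 2^(2 + 1) + 1  →[2↦3]→  3^(3 + 1) + 1 = 82  −1 ⇒ G_1=81
G_1=81  [base 3] 3^(3 + 1)  →[3↦4]→  4^(4 + 1) = 1024  −1 ⇒ G_2=1023
G_2=1023  [base 4] 3·4^4 + 3·4^3 + 3·4^2 + 3·4 + 3  →[4↦5]→  3·5^5 + 3·5^3 + 3·5^2 + 3·5 + 3 = 9843  −1 ⇒ G_3=9842
G_3=9842  [base 5] 3·5^5 + 3·5^3 + 3·5^2 + 3·5 + 2  →[5↦6]→  3·6^6 + 3·6^3 + 3·6^2 + 3·6 + 2 = 140744  −1 ⇒ G_4=140743
G_4=140743  [base 6] 3·6^6 + 3·6^3 + 3·6^2 + 3·6 + 1  →[6↦7]→  3·7^7 + 3·7^3 + 3·7^2 + 3·7 + 1 = 2471827  −1 ⇒ G_5=2471826
G_5=2471826  [base 7] 3·7^7 + 3·7^3 + 3·7^2 + 3·7  →[7↦8]→  3·8^8 + 3·8^3 + 3·8^2 + 3·8 = 50333400  −1 ⇒ G_6=50333399
G_6=50333399  [base 8] 3·8^8 + 3·8^3 + 3·8^2 + 2·8 + 7  →[8↦9]→  3·9^9 + 3·9^3 + 3·9^2 + 2·9 + 7 = 1162263922  −1 ⇒ G_7=1162263921
G_7=1162263921  [base 9] 3·9^9 + 3·9^3 + 3·9^2 + 2·9 + 6  →[9↦10]→  3·10^10 + 3·10^3 + 3·10^2 + 2·10 + 6 = 30000003326  −1 ⇒ G_8=30000003325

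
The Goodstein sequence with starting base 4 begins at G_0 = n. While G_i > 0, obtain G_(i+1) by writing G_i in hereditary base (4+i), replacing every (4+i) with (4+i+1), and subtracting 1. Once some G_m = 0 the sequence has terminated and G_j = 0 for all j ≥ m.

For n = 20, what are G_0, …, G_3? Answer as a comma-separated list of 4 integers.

step 0: 20 = 4^2 + 4; sub 5 for 4: 5^2 + 5; = 30; G_1 = 30−1 = 29
step 1: 29 = 5^2 + 4; sub 6 for 5: 6^2 + 4; = 40; G_2 = 40−1 = 39
step 2: 39 = 6^2 + 3; sub 7 for 6: 7^2 + 3; = 52; G_3 = 52−1 = 51

20, 29, 39, 51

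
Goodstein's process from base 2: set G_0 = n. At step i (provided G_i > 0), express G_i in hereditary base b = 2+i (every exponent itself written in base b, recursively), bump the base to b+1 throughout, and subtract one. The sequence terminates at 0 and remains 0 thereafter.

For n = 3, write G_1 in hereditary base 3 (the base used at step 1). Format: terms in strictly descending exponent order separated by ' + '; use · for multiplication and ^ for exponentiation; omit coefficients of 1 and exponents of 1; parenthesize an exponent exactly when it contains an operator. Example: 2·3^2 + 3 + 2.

3

[0] 3 ≡ 2 + 1 (base 2). Lift 3: 4. −1: 3.
[1] 3 ≡ 3 (base 3). Lift 4: 4. −1: 3.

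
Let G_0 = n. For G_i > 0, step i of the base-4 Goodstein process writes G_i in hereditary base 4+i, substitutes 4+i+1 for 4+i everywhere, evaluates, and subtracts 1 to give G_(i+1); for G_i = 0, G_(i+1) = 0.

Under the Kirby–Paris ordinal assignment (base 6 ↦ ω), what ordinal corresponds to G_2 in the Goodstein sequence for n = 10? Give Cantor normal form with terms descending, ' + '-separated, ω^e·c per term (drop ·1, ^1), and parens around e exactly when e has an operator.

[0] 10 ≡ 2·4 + 2 (base 4). Lift 5: 12. −1: 11.
[1] 11 ≡ 2·5 + 1 (base 5). Lift 6: 13. −1: 12.

ω·2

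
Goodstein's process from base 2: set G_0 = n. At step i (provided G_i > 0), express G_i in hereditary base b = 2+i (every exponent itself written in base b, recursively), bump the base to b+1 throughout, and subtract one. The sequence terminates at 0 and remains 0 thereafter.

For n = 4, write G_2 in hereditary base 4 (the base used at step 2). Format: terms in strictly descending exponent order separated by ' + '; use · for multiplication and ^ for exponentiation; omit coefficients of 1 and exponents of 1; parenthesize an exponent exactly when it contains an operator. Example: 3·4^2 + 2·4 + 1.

2·4^2 + 2·4 + 1

base 2: 4 = 2^2; at 3: 3^3 = 27; next = 26
base 3: 26 = 2·3^2 + 2·3 + 2; at 4: 2·4^2 + 2·4 + 2 = 42; next = 41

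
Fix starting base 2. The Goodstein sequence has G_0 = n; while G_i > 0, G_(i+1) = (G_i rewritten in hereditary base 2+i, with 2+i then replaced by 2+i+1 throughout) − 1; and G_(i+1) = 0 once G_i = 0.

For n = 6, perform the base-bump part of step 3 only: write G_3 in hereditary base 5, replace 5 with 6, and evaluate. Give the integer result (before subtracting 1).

i=0: 6 = 2^2 + 2 (b=2); 2→3: 3^3 + 3 = 30; 30−1 = 29
i=1: 29 = 3^3 + 2 (b=3); 3→4: 4^4 + 2 = 258; 258−1 = 257
i=2: 257 = 4^4 + 1 (b=4); 4→5: 5^5 + 1 = 3126; 3126−1 = 3125
i=3: 3125 = 5^5 (b=5); 5→6: 6^6 = 46656; 46656−1 = 46655

46656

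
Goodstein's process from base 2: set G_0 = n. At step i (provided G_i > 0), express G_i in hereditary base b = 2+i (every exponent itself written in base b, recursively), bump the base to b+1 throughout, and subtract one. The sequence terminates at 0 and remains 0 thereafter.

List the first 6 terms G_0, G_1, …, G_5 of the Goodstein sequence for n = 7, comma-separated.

7, 30, 259, 3127, 46657, 823543

[0] 7 ≡ 2^2 + 2 + 1 (base 2). Lift 3: 31. −1: 30.
[1] 30 ≡ 3^3 + 3 (base 3). Lift 4: 260. −1: 259.
[2] 259 ≡ 4^4 + 3 (base 4). Lift 5: 3128. −1: 3127.
[3] 3127 ≡ 5^5 + 2 (base 5). Lift 6: 46658. −1: 46657.
[4] 46657 ≡ 6^6 + 1 (base 6). Lift 7: 823544. −1: 823543.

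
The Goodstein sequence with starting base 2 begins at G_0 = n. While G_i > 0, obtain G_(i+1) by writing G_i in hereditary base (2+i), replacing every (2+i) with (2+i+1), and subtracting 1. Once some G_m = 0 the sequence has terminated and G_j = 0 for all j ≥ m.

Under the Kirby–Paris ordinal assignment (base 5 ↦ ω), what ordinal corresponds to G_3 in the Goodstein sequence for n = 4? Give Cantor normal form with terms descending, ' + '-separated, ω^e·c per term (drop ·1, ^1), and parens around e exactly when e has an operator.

step 0: 4 = 2^2; sub 3 for 2: 3^3; = 27; G_1 = 27−1 = 26
step 1: 26 = 2·3^2 + 2·3 + 2; sub 4 for 3: 2·4^2 + 2·4 + 2; = 42; G_2 = 42−1 = 41
step 2: 41 = 2·4^2 + 2·4 + 1; sub 5 for 4: 2·5^2 + 2·5 + 1; = 61; G_3 = 61−1 = 60
step 3: 60 = 2·5^2 + 2·5; sub 6 for 5: 2·6^2 + 2·6; = 84; G_4 = 84−1 = 83

ω^2·2 + ω·2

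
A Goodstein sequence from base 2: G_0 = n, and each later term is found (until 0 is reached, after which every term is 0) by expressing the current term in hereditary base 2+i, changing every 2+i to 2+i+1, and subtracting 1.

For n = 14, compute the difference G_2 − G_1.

(0) 14|_2 = 2^(2 + 1) + 2^2 + 2 ↦ 3^(3 + 1) + 3^3 + 3|_3 = 111 ⇒ 110
(1) 110|_3 = 3^(3 + 1) + 3^3 + 2 ↦ 4^(4 + 1) + 4^4 + 2|_4 = 1282 ⇒ 1281

1171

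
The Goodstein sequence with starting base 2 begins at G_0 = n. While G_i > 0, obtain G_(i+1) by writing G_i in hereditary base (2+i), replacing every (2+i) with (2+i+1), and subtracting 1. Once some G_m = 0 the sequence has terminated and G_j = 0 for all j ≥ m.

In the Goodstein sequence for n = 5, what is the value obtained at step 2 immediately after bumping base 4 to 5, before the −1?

468

G_0 = 5. HB_2(5) = 2^2 + 1. Bump = 28. G_1 = 27.
G_1 = 27. HB_3(27) = 3^3. Bump = 256. G_2 = 255.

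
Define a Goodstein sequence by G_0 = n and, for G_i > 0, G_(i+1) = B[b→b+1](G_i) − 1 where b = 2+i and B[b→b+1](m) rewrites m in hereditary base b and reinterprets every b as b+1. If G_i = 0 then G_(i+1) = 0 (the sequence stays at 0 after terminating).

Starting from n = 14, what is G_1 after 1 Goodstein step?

110

base 2: 14 = 2^(2 + 1) + 2^2 + 2; at 3: 3^(3 + 1) + 3^3 + 3 = 111; next = 110
base 3: 110 = 3^(3 + 1) + 3^3 + 2; at 4: 4^(4 + 1) + 4^4 + 2 = 1282; next = 1281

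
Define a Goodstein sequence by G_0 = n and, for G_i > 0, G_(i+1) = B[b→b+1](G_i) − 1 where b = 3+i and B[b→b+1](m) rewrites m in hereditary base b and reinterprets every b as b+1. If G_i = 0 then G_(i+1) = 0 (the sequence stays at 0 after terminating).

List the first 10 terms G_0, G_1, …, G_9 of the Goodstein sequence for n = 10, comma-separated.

10 —HB3→ 3^2 + 1 —bump→ 4^2 + 1 = 17 —(−1)→ 16
16 —HB4→ 4^2 —bump→ 5^2 = 25 —(−1)→ 24
24 —HB5→ 4·5 + 4 —bump→ 4·6 + 4 = 28 —(−1)→ 27
27 —HB6→ 4·6 + 3 —bump→ 4·7 + 3 = 31 —(−1)→ 30
30 —HB7→ 4·7 + 2 —bump→ 4·8 + 2 = 34 —(−1)→ 33
33 —HB8→ 4·8 + 1 —bump→ 4·9 + 1 = 37 —(−1)→ 36
36 —HB9→ 4·9 —bump→ 4·10 = 40 —(−1)→ 39
39 —HB10→ 3·10 + 9 —bump→ 3·11 + 9 = 42 —(−1)→ 41
41 —HB11→ 3·11 + 8 —bump→ 3·12 + 8 = 44 —(−1)→ 43

10, 16, 24, 27, 30, 33, 36, 39, 41, 43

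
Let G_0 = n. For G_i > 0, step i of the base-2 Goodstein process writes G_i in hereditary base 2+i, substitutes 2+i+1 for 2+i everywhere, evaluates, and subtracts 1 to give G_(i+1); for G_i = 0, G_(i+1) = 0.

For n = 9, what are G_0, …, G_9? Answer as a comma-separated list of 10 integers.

9, 81, 1023, 9842, 140743, 2471826, 50333399, 1162263921, 30000003325, 855935016215

i=0: 9 = 2^(2 + 1) + 1 (b=2); 2→3: 3^(3 + 1) + 1 = 82; 82−1 = 81
i=1: 81 = 3^(3 + 1) (b=3); 3→4: 4^(4 + 1) = 1024; 1024−1 = 1023
i=2: 1023 = 3·4^4 + 3·4^3 + 3·4^2 + 3·4 + 3 (b=4); 4→5: 3·5^5 + 3·5^3 + 3·5^2 + 3·5 + 3 = 9843; 9843−1 = 9842
i=3: 9842 = 3·5^5 + 3·5^3 + 3·5^2 + 3·5 + 2 (b=5); 5→6: 3·6^6 + 3·6^3 + 3·6^2 + 3·6 + 2 = 140744; 140744−1 = 140743
i=4: 140743 = 3·6^6 + 3·6^3 + 3·6^2 + 3·6 + 1 (b=6); 6→7: 3·7^7 + 3·7^3 + 3·7^2 + 3·7 + 1 = 2471827; 2471827−1 = 2471826
i=5: 2471826 = 3·7^7 + 3·7^3 + 3·7^2 + 3·7 (b=7); 7→8: 3·8^8 + 3·8^3 + 3·8^2 + 3·8 = 50333400; 50333400−1 = 50333399
i=6: 50333399 = 3·8^8 + 3·8^3 + 3·8^2 + 2·8 + 7 (b=8); 8→9: 3·9^9 + 3·9^3 + 3·9^2 + 2·9 + 7 = 1162263922; 1162263922−1 = 1162263921
i=7: 1162263921 = 3·9^9 + 3·9^3 + 3·9^2 + 2·9 + 6 (b=9); 9→10: 3·10^10 + 3·10^3 + 3·10^2 + 2·10 + 6 = 30000003326; 30000003326−1 = 30000003325
i=8: 30000003325 = 3·10^10 + 3·10^3 + 3·10^2 + 2·10 + 5 (b=10); 10→11: 3·11^11 + 3·11^3 + 3·11^2 + 2·11 + 5 = 855935016216; 855935016216−1 = 855935016215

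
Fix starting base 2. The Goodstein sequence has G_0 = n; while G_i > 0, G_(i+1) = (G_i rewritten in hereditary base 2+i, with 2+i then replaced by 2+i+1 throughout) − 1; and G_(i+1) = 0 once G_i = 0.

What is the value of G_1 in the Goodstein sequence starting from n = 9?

81

G_0 = 9. HB_2(9) = 2^(2 + 1) + 1. Bump = 82. G_1 = 81.
G_1 = 81. HB_3(81) = 3^(3 + 1). Bump = 1024. G_2 = 1023.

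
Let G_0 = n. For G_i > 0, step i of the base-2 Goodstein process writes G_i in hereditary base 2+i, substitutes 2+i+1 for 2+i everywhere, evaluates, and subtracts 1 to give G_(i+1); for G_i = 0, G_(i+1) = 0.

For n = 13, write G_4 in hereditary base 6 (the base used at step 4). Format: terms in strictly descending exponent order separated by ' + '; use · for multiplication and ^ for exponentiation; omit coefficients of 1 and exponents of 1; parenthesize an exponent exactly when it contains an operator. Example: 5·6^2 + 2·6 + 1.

step 0: 13 = 2^(2 + 1) + 2^2 + 1; sub 3 for 2: 3^(3 + 1) + 3^3 + 1; = 109; G_1 = 109−1 = 108
step 1: 108 = 3^(3 + 1) + 3^3; sub 4 for 3: 4^(4 + 1) + 4^4; = 1280; G_2 = 1280−1 = 1279
step 2: 1279 = 4^(4 + 1) + 3·4^3 + 3·4^2 + 3·4 + 3; sub 5 for 4: 5^(5 + 1) + 3·5^3 + 3·5^2 + 3·5 + 3; = 16093; G_3 = 16093−1 = 16092
step 3: 16092 = 5^(5 + 1) + 3·5^3 + 3·5^2 + 3·5 + 2; sub 6 for 5: 6^(6 + 1) + 3·6^3 + 3·6^2 + 3·6 + 2; = 280712; G_4 = 280712−1 = 280711
step 4: 280711 = 6^(6 + 1) + 3·6^3 + 3·6^2 + 3·6 + 1; sub 7 for 6: 7^(7 + 1) + 3·7^3 + 3·7^2 + 3·7 + 1; = 5765999; G_5 = 5765999−1 = 5765998

6^(6 + 1) + 3·6^3 + 3·6^2 + 3·6 + 1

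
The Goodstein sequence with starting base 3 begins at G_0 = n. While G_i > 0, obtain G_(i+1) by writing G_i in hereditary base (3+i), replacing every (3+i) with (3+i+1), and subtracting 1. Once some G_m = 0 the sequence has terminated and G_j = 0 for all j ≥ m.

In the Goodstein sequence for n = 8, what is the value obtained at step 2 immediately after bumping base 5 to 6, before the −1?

step 0: 8 = 2·3 + 2; sub 4 for 3: 2·4 + 2; = 10; G_1 = 10−1 = 9
step 1: 9 = 2·4 + 1; sub 5 for 4: 2·5 + 1; = 11; G_2 = 11−1 = 10
step 2: 10 = 2·5; sub 6 for 5: 2·6; = 12; G_3 = 12−1 = 11

12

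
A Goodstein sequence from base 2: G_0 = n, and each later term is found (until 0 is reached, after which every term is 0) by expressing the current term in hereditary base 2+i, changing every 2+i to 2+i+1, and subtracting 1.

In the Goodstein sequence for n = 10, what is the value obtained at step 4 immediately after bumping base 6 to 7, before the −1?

4215755

[0] 10 ≡ 2^(2 + 1) + 2 (base 2). Lift 3: 84. −1: 83.
[1] 83 ≡ 3^(3 + 1) + 2 (base 3). Lift 4: 1026. −1: 1025.
[2] 1025 ≡ 4^(4 + 1) + 1 (base 4). Lift 5: 15626. −1: 15625.
[3] 15625 ≡ 5^(5 + 1) (base 5). Lift 6: 279936. −1: 279935.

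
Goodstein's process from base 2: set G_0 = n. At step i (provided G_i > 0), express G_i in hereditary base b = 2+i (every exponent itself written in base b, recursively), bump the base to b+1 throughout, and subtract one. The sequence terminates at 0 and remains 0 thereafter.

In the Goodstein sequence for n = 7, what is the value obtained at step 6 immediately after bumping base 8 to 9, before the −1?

G_0 = 7. HB_2(7) = 2^2 + 2 + 1. Bump = 31. G_1 = 30.
G_1 = 30. HB_3(30) = 3^3 + 3. Bump = 260. G_2 = 259.
G_2 = 259. HB_4(259) = 4^4 + 3. Bump = 3128. G_3 = 3127.
G_3 = 3127. HB_5(3127) = 5^5 + 2. Bump = 46658. G_4 = 46657.
G_4 = 46657. HB_6(46657) = 6^6 + 1. Bump = 823544. G_5 = 823543.
G_5 = 823543. HB_7(823543) = 7^7. Bump = 16777216. G_6 = 16777215.
G_6 = 16777215. HB_8(16777215) = 7·8^7 + 7·8^6 + 7·8^5 + 7·8^4 + 7·8^3 + 7·8^2 + 7·8 + 7. Bump = 37665880. G_7 = 37665879.

37665880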